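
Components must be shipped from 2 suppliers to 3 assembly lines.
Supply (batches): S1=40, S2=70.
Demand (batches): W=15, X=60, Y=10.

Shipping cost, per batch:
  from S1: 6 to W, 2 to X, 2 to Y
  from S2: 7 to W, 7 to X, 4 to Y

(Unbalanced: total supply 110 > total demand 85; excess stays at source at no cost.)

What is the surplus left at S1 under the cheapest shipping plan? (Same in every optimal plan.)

0

An optimal plan:
  S1 to X: 40 × 2 = 80
  S2 to W: 15 × 7 = 105
  S2 to X: 20 × 7 = 140
  S2 to Y: 10 × 4 = 40
Total cost = 365.
S1 ships 40 of its 40, leaving 0.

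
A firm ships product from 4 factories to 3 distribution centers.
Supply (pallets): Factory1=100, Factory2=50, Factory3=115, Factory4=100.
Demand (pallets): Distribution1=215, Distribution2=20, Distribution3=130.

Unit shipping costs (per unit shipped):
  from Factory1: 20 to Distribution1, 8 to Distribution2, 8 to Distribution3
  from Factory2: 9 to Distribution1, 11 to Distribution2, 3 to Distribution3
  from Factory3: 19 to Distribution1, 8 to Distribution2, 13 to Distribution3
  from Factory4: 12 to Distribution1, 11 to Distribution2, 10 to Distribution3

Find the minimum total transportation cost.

4235

Optimal allocation:
  Factory1->Distribution3: 100 pallets
  Factory2->Distribution1: 20 pallets
  Factory2->Distribution3: 30 pallets
  Factory3->Distribution1: 95 pallets
  Factory3->Distribution2: 20 pallets
  Factory4->Distribution1: 100 pallets
Total cost = 4235.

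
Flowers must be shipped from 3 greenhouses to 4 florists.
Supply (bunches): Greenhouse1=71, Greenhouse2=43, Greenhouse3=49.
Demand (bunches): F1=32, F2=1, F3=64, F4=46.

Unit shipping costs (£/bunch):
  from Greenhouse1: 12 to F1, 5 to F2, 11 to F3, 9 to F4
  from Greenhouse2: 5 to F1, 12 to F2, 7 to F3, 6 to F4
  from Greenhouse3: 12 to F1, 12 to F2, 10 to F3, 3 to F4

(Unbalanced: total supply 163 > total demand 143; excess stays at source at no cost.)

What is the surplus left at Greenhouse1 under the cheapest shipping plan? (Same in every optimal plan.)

Minimum-cost shipments:
  Greenhouse1->F2: 1 × £5 = £5
  Greenhouse1->F3: 50 × £11 = £550
  Greenhouse2->F1: 32 × £5 = £160
  Greenhouse2->F3: 11 × £7 = £77
  Greenhouse3->F3: 3 × £10 = £30
  Greenhouse3->F4: 46 × £3 = £138
Total cost = £960.
Greenhouse1 ships 51 of its 71, leaving 20.

20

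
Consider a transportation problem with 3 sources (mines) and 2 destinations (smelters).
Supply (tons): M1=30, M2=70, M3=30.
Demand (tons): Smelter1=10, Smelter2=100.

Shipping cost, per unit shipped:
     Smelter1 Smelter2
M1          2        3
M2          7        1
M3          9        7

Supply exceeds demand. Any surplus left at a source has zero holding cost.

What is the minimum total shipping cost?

Optimal allocation:
  M1–Smelter1: 10 × 2 = 20
  M1–Smelter2: 20 × 3 = 60
  M2–Smelter2: 70 × 1 = 70
  M3–Smelter2: 10 × 7 = 70
Total = 20 + 60 + 70 + 70 = 220.

220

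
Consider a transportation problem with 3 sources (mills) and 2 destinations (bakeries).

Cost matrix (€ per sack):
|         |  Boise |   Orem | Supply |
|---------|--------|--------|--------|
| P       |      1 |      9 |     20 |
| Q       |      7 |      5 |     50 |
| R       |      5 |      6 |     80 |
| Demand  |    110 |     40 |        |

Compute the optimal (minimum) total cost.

A cheapest plan:
  P–Boise: 20 × €1 = €20
  Q–Boise: 10 × €7 = €70
  Q–Orem: 40 × €5 = €200
  R–Boise: 80 × €5 = €400
Total = 20 + 70 + 200 + 400 = €690.

690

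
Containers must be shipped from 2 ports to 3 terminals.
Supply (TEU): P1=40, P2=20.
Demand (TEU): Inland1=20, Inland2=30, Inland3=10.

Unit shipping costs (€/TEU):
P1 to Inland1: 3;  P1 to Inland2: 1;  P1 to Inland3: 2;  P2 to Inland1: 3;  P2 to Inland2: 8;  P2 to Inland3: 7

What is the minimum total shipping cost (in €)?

110

An optimal shipping plan:
  P1–Inland2: 30 TEU
  P1–Inland3: 10 TEU
  P2–Inland1: 20 TEU
Total cost = €110.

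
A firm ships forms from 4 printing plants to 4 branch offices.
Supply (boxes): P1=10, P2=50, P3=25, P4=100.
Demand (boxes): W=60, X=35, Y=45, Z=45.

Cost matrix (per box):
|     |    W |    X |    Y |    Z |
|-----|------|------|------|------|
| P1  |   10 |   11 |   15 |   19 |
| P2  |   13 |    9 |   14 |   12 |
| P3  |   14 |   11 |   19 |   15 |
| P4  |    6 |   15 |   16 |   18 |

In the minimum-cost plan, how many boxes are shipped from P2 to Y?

The minimum-cost plan:
  P1–X: 5 × 11 = 55
  P1–Y: 5 × 15 = 75
  P2–X: 5 × 9 = 45
  P2–Z: 45 × 12 = 540
  P3–X: 25 × 11 = 275
  P4–W: 60 × 6 = 360
  P4–Y: 40 × 16 = 640
Total cost = 1990.
The route P2→Y is not used.

0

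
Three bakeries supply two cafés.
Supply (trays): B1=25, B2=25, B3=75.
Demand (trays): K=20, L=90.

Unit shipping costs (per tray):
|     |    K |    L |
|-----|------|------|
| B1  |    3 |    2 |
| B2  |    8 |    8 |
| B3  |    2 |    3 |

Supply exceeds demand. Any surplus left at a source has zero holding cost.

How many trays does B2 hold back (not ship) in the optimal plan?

An optimal plan:
  B1 to L: 25 × 2 = 50
  B2 to L: 10 × 8 = 80
  B3 to K: 20 × 2 = 40
  B3 to L: 55 × 3 = 165
Total cost = 335.
B2 ships 10 of its 25, leaving 15.

15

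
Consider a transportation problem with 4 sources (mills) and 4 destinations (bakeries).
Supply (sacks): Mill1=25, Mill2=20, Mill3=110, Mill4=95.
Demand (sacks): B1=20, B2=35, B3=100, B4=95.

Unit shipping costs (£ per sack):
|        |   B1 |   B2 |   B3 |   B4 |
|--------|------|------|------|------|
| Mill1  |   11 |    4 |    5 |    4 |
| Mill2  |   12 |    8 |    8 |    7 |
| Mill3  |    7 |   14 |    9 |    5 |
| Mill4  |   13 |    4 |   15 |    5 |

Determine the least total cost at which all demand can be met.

An optimal shipping plan:
  Mill1 to B3: 25 × £5 = £125
  Mill2 to B3: 20 × £8 = £160
  Mill3 to B1: 20 × £7 = £140
  Mill3 to B3: 55 × £9 = £495
  Mill3 to B4: 35 × £5 = £175
  Mill4 to B2: 35 × £4 = £140
  Mill4 to B4: 60 × £5 = £300
Total = 125 + 160 + 140 + 495 + 175 + 140 + 300 = £1535.
(Supply check: Mill1 ships 25; Mill2 ships 20; Mill3 ships 110; Mill4 ships 95.)

1535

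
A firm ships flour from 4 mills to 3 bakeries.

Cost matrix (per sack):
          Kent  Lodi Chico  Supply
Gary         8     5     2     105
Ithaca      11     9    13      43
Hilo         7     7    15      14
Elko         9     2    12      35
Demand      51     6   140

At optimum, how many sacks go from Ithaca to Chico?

Solving gives:
  Gary–Chico: 105 × 2 = 210
  Ithaca–Kent: 8 × 11 = 88
  Ithaca–Chico: 35 × 13 = 455
  Hilo–Kent: 14 × 7 = 98
  Elko–Kent: 29 × 9 = 261
  Elko–Lodi: 6 × 2 = 12
Total cost = 1124.
So Ithaca→Chico carries 35 sacks.

35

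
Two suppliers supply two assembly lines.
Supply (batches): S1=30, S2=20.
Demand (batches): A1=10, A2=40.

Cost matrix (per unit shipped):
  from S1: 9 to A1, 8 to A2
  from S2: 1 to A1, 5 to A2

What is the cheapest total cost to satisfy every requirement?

Optimal allocation:
  S1–A2: 30 × 8 = 240
  S2–A1: 10 × 1 = 10
  S2–A2: 10 × 5 = 50
Total = 240 + 10 + 50 = 300.

300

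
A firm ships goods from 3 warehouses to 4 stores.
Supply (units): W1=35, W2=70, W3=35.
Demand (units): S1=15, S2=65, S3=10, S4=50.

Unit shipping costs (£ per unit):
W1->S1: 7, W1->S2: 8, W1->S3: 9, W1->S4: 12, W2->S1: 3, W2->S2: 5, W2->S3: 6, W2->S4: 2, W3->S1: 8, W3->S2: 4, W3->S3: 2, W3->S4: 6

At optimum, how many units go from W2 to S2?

The minimum-cost plan:
  W1–S2: 35 × £8 = £280
  W2–S1: 15 × £3 = £45
  W2–S2: 5 × £5 = £25
  W2–S4: 50 × £2 = £100
  W3–S2: 25 × £4 = £100
  W3–S3: 10 × £2 = £20
Total cost = £570.
So W2→S2 carries 5 units.

5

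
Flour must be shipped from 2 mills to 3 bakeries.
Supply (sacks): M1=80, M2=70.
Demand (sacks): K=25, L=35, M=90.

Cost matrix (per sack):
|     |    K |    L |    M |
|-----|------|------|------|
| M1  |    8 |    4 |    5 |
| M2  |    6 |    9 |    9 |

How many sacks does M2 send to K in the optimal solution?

Optimal shipments:
  M1–L: 35 sacks
  M1–M: 45 sacks
  M2–K: 25 sacks
  M2–M: 45 sacks
Total cost = 920.
So M2→K carries 25 sacks.

25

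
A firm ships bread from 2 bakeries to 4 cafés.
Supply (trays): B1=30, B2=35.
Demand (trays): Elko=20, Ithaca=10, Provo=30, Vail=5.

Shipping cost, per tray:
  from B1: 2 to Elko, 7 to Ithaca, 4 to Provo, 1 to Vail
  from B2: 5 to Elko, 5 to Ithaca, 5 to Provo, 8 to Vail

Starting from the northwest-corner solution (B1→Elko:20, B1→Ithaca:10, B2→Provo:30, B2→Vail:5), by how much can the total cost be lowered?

Current plan cost = 20·2 + 10·7 + 30·5 + 5·8 = 300.
Optimal plan:
  B1→Elko: 20 trays
  B1→Provo: 5 trays
  B1→Vail: 5 trays
  B2→Ithaca: 10 trays
  B2→Provo: 25 trays
Optimal cost = 240.
Saving = 300 − 240 = 60.

60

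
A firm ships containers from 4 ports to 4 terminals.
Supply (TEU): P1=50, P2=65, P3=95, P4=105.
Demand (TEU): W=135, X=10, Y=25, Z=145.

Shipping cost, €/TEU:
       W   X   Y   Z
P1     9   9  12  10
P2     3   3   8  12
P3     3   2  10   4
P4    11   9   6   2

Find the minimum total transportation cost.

1245

An optimal shipping plan:
  P1 to Y: 25 × €12 = €300
  P1 to Z: 25 × €10 = €250
  P2 to W: 65 × €3 = €195
  P3 to W: 70 × €3 = €210
  P3 to X: 10 × €2 = €20
  P3 to Z: 15 × €4 = €60
  P4 to Z: 105 × €2 = €210
Total = 300 + 250 + 195 + 210 + 20 + 60 + 210 = €1245.
(Supply check: P1 ships 50; P2 ships 65; P3 ships 95; P4 ships 105.)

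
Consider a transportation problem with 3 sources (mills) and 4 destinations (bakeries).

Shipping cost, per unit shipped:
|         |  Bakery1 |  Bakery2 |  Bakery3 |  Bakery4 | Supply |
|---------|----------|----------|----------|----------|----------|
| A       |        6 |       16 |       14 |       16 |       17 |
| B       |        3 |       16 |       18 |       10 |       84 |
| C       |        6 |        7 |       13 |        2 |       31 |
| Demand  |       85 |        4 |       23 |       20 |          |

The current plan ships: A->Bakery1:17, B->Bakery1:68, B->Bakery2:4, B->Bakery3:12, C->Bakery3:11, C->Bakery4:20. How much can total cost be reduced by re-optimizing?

Current plan cost = 17·6 + 68·3 + 4·16 + 12·18 + 11·13 + 20·2 = 769.
Optimal plan:
  A–Bakery1: 1 × 6 = 6
  A–Bakery3: 16 × 14 = 224
  B–Bakery1: 84 × 3 = 252
  C–Bakery2: 4 × 7 = 28
  C–Bakery3: 7 × 13 = 91
  C–Bakery4: 20 × 2 = 40
Optimal cost = 641.
Saving = 769 − 641 = 128.

128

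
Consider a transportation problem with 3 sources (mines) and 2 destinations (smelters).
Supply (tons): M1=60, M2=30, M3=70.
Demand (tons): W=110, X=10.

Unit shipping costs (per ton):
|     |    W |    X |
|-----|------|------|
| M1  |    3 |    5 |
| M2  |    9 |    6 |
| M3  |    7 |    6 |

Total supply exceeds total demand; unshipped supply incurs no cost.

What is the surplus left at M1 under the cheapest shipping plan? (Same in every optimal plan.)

An optimal plan:
  M1 to W: 60 tons
  M3 to W: 50 tons
  M3 to X: 10 tons
Total cost = 590.
M1 ships 60 of its 60, leaving 0.

0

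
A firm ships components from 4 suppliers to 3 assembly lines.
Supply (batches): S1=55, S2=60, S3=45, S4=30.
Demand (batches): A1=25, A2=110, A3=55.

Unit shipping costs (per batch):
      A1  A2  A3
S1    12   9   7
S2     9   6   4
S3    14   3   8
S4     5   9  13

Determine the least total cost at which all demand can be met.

A cheapest plan:
  S1–A2: 55 × 9 = 495
  S2–A2: 5 × 6 = 30
  S2–A3: 55 × 4 = 220
  S3–A2: 45 × 3 = 135
  S4–A1: 25 × 5 = 125
  S4–A2: 5 × 9 = 45
Total = 495 + 30 + 220 + 135 + 125 + 45 = 1050.
(Supply check: S1 ships 55; S2 ships 60; S3 ships 45; S4 ships 30.)

1050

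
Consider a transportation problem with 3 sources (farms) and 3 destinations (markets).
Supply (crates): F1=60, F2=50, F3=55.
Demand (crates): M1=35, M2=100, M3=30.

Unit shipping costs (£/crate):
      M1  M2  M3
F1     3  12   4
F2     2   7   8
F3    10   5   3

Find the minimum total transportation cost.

One minimum-cost allocation:
  F1→M1: 30 × £3 = £90
  F1→M3: 30 × £4 = £120
  F2→M1: 5 × £2 = £10
  F2→M2: 45 × £7 = £315
  F3→M2: 55 × £5 = £275
Total = 90 + 120 + 10 + 315 + 275 = £810.

810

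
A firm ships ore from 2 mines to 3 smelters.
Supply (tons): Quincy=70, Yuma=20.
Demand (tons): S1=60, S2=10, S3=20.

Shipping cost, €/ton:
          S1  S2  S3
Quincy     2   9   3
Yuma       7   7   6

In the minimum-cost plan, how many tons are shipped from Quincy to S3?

The minimum-cost plan:
  Quincy–S1: 60 × €2 = €120
  Quincy–S3: 10 × €3 = €30
  Yuma–S2: 10 × €7 = €70
  Yuma–S3: 10 × €6 = €60
Total cost = €280.
So Quincy→S3 carries 10 tons.

10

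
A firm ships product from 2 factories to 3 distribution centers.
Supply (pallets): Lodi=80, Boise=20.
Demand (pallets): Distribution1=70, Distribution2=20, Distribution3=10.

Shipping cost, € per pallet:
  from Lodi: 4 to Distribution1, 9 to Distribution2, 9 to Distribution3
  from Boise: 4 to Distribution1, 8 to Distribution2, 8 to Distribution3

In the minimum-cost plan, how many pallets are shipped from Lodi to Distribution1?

70

Optimal shipments:
  Lodi->Distribution1: 70 × €4 = €280
  Lodi->Distribution2: 10 × €9 = €90
  Boise->Distribution2: 10 × €8 = €80
  Boise->Distribution3: 10 × €8 = €80
Total cost = €530.
So Lodi→Distribution1 carries 70 pallets.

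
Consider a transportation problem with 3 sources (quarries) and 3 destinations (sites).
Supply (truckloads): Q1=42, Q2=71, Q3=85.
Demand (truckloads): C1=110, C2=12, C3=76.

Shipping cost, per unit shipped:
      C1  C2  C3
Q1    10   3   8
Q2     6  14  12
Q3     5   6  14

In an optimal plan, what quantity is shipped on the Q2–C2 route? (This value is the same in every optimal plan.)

The minimum-cost plan:
  Q1–C3: 42 × 8 = 336
  Q2–C1: 37 × 6 = 222
  Q2–C3: 34 × 12 = 408
  Q3–C1: 73 × 5 = 365
  Q3–C2: 12 × 6 = 72
Total cost = 1403.
The route Q2→C2 is not used.

0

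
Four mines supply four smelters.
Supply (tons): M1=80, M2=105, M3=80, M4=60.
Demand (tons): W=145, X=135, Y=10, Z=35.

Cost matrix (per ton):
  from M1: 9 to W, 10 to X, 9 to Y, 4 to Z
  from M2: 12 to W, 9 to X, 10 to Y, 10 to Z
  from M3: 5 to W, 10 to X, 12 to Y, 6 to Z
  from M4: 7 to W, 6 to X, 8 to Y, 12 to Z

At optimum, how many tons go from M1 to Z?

Optimal shipments:
  M1 to W: 45 tons
  M1 to Z: 35 tons
  M2 to X: 95 tons
  M2 to Y: 10 tons
  M3 to W: 80 tons
  M4 to W: 20 tons
  M4 to X: 40 tons
Total cost = 2280.
So M1→Z carries 35 tons.

35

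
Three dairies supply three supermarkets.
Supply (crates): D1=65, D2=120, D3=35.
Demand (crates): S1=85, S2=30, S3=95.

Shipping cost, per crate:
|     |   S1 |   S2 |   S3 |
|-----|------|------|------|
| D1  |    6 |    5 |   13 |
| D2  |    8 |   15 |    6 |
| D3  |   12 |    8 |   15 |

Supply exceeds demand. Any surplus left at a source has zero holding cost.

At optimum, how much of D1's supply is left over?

An optimal plan:
  D1→S1: 60 × 6 = 360
  D1→S2: 5 × 5 = 25
  D2→S1: 25 × 8 = 200
  D2→S3: 95 × 6 = 570
  D3→S2: 25 × 8 = 200
Total cost = 1355.
D1 ships 65 of its 65, leaving 0.

0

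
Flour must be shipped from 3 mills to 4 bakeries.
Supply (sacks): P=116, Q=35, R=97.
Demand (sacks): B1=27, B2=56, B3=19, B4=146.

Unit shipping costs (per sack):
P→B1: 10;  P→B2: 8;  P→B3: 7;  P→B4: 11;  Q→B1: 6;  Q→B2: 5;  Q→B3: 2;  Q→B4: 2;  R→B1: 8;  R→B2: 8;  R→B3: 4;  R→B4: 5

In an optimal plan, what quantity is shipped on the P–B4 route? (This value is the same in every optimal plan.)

14

Solving gives:
  P->B1: 27 × 10 = 270
  P->B2: 56 × 8 = 448
  P->B3: 19 × 7 = 133
  P->B4: 14 × 11 = 154
  Q->B4: 35 × 2 = 70
  R->B4: 97 × 5 = 485
Total cost = 1560.
So P→B4 carries 14 sacks.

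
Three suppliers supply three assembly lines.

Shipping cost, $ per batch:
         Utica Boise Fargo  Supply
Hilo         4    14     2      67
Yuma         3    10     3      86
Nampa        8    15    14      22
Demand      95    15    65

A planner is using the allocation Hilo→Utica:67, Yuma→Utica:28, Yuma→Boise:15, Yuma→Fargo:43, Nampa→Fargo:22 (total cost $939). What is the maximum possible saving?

Current plan cost = 67·4 + 28·3 + 15·10 + 43·3 + 22·14 = $939.
Optimal plan:
  Hilo to Utica: 2 × $4 = $8
  Hilo to Fargo: 65 × $2 = $130
  Yuma to Utica: 71 × $3 = $213
  Yuma to Boise: 15 × $10 = $150
  Nampa to Utica: 22 × $8 = $176
Optimal cost = $677.
Saving = 939 − 677 = $262.

262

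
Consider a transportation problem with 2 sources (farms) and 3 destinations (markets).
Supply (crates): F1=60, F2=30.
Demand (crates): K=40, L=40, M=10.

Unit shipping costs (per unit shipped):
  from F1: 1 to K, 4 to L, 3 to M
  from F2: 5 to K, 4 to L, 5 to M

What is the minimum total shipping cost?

Optimal allocation:
  F1->K: 40 crates
  F1->L: 10 crates
  F1->M: 10 crates
  F2->L: 30 crates
Total cost = 230.

230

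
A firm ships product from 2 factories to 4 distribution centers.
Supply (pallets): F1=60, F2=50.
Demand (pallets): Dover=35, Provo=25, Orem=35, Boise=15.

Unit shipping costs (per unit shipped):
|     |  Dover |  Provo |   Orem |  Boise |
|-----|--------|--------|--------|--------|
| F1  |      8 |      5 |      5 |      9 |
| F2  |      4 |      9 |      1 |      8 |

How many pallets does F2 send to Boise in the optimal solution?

0

The minimum-cost plan:
  F1->Dover: 20 pallets
  F1->Provo: 25 pallets
  F1->Boise: 15 pallets
  F2->Dover: 15 pallets
  F2->Orem: 35 pallets
Total cost = 515.
The route F2→Boise is not used.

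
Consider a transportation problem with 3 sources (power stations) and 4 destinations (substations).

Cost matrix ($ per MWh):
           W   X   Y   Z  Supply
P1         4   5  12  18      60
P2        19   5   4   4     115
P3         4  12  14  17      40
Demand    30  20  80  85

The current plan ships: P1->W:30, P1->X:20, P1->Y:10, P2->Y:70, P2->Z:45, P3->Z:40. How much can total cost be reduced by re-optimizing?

Current plan cost = 30·4 + 20·5 + 10·12 + 70·4 + 45·4 + 40·17 = $1480.
Optimal plan:
  P1–X: 20 × $5 = $100
  P1–Y: 40 × $12 = $480
  P2–Y: 30 × $4 = $120
  P2–Z: 85 × $4 = $340
  P3–W: 30 × $4 = $120
  P3–Y: 10 × $14 = $140
Optimal cost = $1300.
Saving = 1480 − 1300 = $180.

180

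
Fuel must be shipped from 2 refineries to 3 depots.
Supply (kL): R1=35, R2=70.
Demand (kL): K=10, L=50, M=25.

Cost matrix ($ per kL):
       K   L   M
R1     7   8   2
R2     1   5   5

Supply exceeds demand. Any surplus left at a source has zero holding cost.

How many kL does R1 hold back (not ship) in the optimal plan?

10

An optimal plan:
  R1–M: 25 kL
  R2–K: 10 kL
  R2–L: 50 kL
Total cost = $310.
R1 ships 25 of its 35, leaving 10.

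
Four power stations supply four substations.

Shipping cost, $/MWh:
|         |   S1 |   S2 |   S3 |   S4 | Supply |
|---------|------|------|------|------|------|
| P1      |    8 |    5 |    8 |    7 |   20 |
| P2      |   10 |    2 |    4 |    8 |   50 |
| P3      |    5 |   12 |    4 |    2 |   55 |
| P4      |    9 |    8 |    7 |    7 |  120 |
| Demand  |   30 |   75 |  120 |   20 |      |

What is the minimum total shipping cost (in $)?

1255

Optimal allocation:
  P1–S2: 20 × $5 = $100
  P2–S2: 50 × $2 = $100
  P3–S1: 30 × $5 = $150
  P3–S3: 5 × $4 = $20
  P3–S4: 20 × $2 = $40
  P4–S2: 5 × $8 = $40
  P4–S3: 115 × $7 = $805
Total = 100 + 100 + 150 + 20 + 40 + 40 + 805 = $1255.
(Supply check: P1 ships 20; P2 ships 50; P3 ships 55; P4 ships 120.)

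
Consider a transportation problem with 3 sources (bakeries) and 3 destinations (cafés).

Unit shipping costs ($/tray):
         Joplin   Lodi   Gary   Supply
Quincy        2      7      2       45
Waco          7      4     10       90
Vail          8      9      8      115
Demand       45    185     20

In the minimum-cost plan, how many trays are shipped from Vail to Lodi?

Optimal shipments:
  Quincy to Joplin: 25 trays
  Quincy to Gary: 20 trays
  Waco to Lodi: 90 trays
  Vail to Joplin: 20 trays
  Vail to Lodi: 95 trays
Total cost = $1465.
So Vail→Lodi carries 95 trays.

95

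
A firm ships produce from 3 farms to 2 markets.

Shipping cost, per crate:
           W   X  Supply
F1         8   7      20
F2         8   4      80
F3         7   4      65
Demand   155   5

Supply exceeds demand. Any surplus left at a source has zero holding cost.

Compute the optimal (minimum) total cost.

A cheapest plan:
  F1–W: 15 × 8 = 120
  F2–W: 75 × 8 = 600
  F2–X: 5 × 4 = 20
  F3–W: 65 × 7 = 455
Total = 120 + 600 + 20 + 455 = 1195.
(Supply check: F1 ships 15; F2 ships 80; F3 ships 65.)

1195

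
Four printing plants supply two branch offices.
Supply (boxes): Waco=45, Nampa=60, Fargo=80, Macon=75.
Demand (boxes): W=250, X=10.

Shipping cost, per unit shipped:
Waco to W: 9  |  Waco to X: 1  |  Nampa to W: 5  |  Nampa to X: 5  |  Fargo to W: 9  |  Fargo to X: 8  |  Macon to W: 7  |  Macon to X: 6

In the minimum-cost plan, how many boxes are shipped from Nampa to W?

60

The minimum-cost plan:
  Waco to W: 35 × 9 = 315
  Waco to X: 10 × 1 = 10
  Nampa to W: 60 × 5 = 300
  Fargo to W: 80 × 9 = 720
  Macon to W: 75 × 7 = 525
Total cost = 1870.
So Nampa→W carries 60 boxes.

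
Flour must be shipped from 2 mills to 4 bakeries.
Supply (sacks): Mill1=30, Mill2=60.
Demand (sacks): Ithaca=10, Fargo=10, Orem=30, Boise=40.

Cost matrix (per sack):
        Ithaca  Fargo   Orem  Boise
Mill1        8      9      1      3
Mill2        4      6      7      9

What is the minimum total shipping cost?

An optimal shipping plan:
  Mill1->Orem: 30 × 1 = 30
  Mill2->Ithaca: 10 × 4 = 40
  Mill2->Fargo: 10 × 6 = 60
  Mill2->Boise: 40 × 9 = 360
Total = 30 + 40 + 60 + 360 = 490.

490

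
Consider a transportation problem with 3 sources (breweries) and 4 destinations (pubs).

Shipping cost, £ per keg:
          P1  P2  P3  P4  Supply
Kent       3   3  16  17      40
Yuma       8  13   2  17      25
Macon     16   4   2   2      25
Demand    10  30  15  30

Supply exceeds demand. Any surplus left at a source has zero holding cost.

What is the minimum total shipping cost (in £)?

A cheapest plan:
  Kent→P1: 10 × £3 = £30
  Kent→P2: 30 × £3 = £90
  Yuma→P3: 15 × £2 = £30
  Yuma→P4: 5 × £17 = £85
  Macon→P4: 25 × £2 = £50
Total = 30 + 90 + 30 + 85 + 50 = £285.

285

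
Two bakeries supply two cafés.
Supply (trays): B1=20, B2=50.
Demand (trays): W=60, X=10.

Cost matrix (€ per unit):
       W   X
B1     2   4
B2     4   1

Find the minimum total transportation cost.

210

Optimal allocation:
  B1→W: 20 × €2 = €40
  B2→W: 40 × €4 = €160
  B2→X: 10 × €1 = €10
Total = 40 + 160 + 10 = €210.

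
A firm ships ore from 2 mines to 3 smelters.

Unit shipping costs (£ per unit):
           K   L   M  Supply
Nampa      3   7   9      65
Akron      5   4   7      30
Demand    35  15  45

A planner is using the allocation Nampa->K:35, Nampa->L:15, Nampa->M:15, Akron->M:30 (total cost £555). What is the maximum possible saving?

Current plan cost = 35·3 + 15·7 + 15·9 + 30·7 = £555.
Optimal plan:
  Nampa–K: 35 tons
  Nampa–M: 30 tons
  Akron–L: 15 tons
  Akron–M: 15 tons
Optimal cost = £540.
Saving = 555 − 540 = £15.

15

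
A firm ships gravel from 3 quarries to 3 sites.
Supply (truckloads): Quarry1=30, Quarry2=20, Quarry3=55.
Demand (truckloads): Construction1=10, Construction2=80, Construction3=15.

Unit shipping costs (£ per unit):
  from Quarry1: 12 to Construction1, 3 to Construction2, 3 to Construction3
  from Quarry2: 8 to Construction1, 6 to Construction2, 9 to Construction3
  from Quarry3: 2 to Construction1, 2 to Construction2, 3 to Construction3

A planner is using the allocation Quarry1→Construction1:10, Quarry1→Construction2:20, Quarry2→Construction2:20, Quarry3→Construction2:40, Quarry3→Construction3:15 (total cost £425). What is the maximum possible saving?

Current plan cost = 10·12 + 20·3 + 20·6 + 40·2 + 15·3 = £425.
Optimal plan:
  Quarry1->Construction2: 15 × £3 = £45
  Quarry1->Construction3: 15 × £3 = £45
  Quarry2->Construction2: 20 × £6 = £120
  Quarry3->Construction1: 10 × £2 = £20
  Quarry3->Construction2: 45 × £2 = £90
Optimal cost = £320.
Saving = 425 − 320 = £105.

105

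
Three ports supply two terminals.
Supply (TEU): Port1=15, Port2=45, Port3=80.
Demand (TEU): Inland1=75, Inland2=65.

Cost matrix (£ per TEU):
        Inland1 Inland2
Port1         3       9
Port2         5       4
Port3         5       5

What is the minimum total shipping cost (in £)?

A cheapest plan:
  Port1–Inland1: 15 × £3 = £45
  Port2–Inland2: 45 × £4 = £180
  Port3–Inland1: 60 × £5 = £300
  Port3–Inland2: 20 × £5 = £100
Total = 45 + 180 + 300 + 100 = £625.

625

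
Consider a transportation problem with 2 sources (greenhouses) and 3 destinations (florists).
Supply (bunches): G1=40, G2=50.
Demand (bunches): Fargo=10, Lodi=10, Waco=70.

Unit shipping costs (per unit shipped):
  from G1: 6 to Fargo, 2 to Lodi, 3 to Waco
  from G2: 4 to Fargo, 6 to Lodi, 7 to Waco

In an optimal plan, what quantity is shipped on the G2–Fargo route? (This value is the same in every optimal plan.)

10

Solving gives:
  G1→Lodi: 10 × 2 = 20
  G1→Waco: 30 × 3 = 90
  G2→Fargo: 10 × 4 = 40
  G2→Waco: 40 × 7 = 280
Total cost = 430.
So G2→Fargo carries 10 bunches.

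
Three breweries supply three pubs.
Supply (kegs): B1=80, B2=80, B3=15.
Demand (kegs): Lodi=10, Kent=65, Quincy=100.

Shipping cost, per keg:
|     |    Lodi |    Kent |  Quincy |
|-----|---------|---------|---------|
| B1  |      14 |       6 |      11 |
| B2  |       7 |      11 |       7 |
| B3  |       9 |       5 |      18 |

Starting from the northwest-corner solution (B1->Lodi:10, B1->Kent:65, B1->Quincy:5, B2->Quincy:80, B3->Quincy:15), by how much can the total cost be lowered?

Current plan cost = 10·14 + 65·6 + 5·11 + 80·7 + 15·18 = 1415.
Optimal plan:
  B1 to Kent: 60 × 6 = 360
  B1 to Quincy: 20 × 11 = 220
  B2 to Quincy: 80 × 7 = 560
  B3 to Lodi: 10 × 9 = 90
  B3 to Kent: 5 × 5 = 25
Optimal cost = 1255.
Saving = 1415 − 1255 = 160.

160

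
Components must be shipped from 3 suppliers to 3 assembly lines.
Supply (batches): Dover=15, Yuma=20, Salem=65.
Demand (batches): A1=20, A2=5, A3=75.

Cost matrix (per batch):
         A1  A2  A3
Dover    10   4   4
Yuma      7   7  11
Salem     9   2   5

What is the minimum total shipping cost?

An optimal shipping plan:
  Dover to A3: 15 × 4 = 60
  Yuma to A1: 20 × 7 = 140
  Salem to A2: 5 × 2 = 10
  Salem to A3: 60 × 5 = 300
Total = 60 + 140 + 10 + 300 = 510.
(Supply check: Dover ships 15; Yuma ships 20; Salem ships 65.)

510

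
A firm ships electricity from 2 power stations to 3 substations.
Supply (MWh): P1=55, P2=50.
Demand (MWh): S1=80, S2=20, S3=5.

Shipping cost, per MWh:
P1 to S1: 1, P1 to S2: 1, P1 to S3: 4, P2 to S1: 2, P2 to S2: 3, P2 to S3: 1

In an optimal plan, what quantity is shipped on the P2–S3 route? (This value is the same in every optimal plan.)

5

Solving gives:
  P1–S1: 35 × 1 = 35
  P1–S2: 20 × 1 = 20
  P2–S1: 45 × 2 = 90
  P2–S3: 5 × 1 = 5
Total cost = 150.
So P2→S3 carries 5 MWh.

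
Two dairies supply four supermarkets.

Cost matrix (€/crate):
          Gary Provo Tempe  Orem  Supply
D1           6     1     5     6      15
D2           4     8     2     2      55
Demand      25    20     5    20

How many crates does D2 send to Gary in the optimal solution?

Optimal shipments:
  D1->Provo: 15 × €1 = €15
  D2->Gary: 25 × €4 = €100
  D2->Provo: 5 × €8 = €40
  D2->Tempe: 5 × €2 = €10
  D2->Orem: 20 × €2 = €40
Total cost = €205.
So D2→Gary carries 25 crates.

25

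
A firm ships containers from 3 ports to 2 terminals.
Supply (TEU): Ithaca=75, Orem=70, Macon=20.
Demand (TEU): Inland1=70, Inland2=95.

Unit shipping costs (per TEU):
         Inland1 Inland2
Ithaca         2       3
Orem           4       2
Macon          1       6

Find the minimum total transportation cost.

An optimal shipping plan:
  Ithaca->Inland1: 50 TEU
  Ithaca->Inland2: 25 TEU
  Orem->Inland2: 70 TEU
  Macon->Inland1: 20 TEU
Total cost = 335.
(Supply check: Ithaca ships 75; Orem ships 70; Macon ships 20.)

335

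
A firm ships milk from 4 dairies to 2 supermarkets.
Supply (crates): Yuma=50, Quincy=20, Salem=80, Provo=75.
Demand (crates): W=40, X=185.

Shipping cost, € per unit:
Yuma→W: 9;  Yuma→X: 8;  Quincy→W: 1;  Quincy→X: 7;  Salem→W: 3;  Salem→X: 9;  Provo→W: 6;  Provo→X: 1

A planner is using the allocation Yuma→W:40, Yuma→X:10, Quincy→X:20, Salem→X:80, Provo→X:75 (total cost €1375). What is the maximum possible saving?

280

Current plan cost = 40·9 + 10·8 + 20·7 + 80·9 + 75·1 = €1375.
Optimal plan:
  Yuma to X: 50 × €8 = €400
  Quincy to W: 20 × €1 = €20
  Salem to W: 20 × €3 = €60
  Salem to X: 60 × €9 = €540
  Provo to X: 75 × €1 = €75
Optimal cost = €1095.
Saving = 1375 − 1095 = €280.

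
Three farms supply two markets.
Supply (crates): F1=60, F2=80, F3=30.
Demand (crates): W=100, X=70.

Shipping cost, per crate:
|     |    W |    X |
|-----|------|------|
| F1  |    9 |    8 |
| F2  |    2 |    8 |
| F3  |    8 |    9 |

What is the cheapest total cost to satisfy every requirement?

890

A cheapest plan:
  F1→X: 60 × 8 = 480
  F2→W: 80 × 2 = 160
  F3→W: 20 × 8 = 160
  F3→X: 10 × 9 = 90
Total = 480 + 160 + 160 + 90 = 890.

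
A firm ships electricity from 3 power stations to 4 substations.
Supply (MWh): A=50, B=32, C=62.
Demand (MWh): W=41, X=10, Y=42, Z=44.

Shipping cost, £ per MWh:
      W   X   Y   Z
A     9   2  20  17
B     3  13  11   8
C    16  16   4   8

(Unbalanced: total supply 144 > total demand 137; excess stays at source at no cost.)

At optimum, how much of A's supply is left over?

7

Minimum-cost shipments:
  A→W: 33 × £9 = £297
  A→X: 10 × £2 = £20
  B→W: 8 × £3 = £24
  B→Z: 24 × £8 = £192
  C→Y: 42 × £4 = £168
  C→Z: 20 × £8 = £160
Total cost = £861.
A ships 43 of its 50, leaving 7.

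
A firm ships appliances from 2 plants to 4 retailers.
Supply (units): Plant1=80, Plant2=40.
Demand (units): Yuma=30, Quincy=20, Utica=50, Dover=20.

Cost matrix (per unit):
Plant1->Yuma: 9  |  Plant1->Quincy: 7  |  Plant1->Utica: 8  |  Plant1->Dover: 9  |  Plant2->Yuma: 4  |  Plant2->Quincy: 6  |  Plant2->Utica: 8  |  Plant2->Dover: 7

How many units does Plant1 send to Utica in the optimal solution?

Solving gives:
  Plant1->Quincy: 20 × 7 = 140
  Plant1->Utica: 50 × 8 = 400
  Plant1->Dover: 10 × 9 = 90
  Plant2->Yuma: 30 × 4 = 120
  Plant2->Dover: 10 × 7 = 70
Total cost = 820.
So Plant1→Utica carries 50 units.

50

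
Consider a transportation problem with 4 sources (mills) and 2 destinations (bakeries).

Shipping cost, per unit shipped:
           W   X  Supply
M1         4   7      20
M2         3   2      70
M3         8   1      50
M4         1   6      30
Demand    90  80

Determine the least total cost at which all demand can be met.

A cheapest plan:
  M1–W: 20 × 4 = 80
  M2–W: 40 × 3 = 120
  M2–X: 30 × 2 = 60
  M3–X: 50 × 1 = 50
  M4–W: 30 × 1 = 30
Total = 80 + 120 + 60 + 50 + 30 = 340.

340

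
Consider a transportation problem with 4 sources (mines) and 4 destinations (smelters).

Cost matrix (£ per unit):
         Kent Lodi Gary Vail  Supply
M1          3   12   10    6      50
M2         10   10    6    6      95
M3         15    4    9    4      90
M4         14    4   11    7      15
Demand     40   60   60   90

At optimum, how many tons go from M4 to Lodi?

The minimum-cost plan:
  M1–Kent: 40 × £3 = £120
  M1–Vail: 10 × £6 = £60
  M2–Gary: 60 × £6 = £360
  M2–Vail: 35 × £6 = £210
  M3–Lodi: 45 × £4 = £180
  M3–Vail: 45 × £4 = £180
  M4–Lodi: 15 × £4 = £60
Total cost = £1170.
So M4→Lodi carries 15 tons.

15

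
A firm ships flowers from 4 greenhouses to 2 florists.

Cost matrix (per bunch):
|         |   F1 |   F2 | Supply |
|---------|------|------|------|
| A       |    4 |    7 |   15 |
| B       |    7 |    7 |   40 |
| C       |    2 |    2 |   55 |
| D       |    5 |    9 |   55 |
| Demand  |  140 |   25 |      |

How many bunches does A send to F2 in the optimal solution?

0

Optimal shipments:
  A–F1: 15 bunches
  B–F1: 15 bunches
  B–F2: 25 bunches
  C–F1: 55 bunches
  D–F1: 55 bunches
Total cost = 725.
The route A→F2 is not used.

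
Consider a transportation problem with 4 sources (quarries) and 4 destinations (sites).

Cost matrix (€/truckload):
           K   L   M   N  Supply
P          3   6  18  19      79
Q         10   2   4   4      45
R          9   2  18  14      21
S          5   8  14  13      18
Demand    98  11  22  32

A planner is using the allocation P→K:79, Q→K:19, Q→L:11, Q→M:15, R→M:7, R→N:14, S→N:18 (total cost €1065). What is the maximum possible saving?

Current plan cost = 79·3 + 19·10 + 11·2 + 15·4 + 7·18 + 14·14 + 18·13 = €1065.
Optimal plan:
  P to K: 79 truckloads
  Q to M: 22 truckloads
  Q to N: 23 truckloads
  R to K: 1 truckloads
  R to L: 11 truckloads
  R to N: 9 truckloads
  S to K: 18 truckloads
Optimal cost = €664.
Saving = 1065 − 664 = €401.

401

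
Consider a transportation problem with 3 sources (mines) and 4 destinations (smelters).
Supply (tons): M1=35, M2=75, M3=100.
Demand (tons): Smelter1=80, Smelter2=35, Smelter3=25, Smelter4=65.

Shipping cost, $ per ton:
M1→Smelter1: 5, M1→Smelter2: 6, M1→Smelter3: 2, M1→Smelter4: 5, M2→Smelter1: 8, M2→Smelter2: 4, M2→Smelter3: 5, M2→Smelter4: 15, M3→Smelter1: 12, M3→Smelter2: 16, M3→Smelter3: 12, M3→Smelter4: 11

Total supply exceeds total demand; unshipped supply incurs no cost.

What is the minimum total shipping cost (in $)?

One minimum-cost allocation:
  M1->Smelter1: 10 × $5 = $50
  M1->Smelter3: 25 × $2 = $50
  M2->Smelter1: 40 × $8 = $320
  M2->Smelter2: 35 × $4 = $140
  M3->Smelter1: 30 × $12 = $360
  M3->Smelter4: 65 × $11 = $715
Total = 50 + 50 + 320 + 140 + 360 + 715 = $1635.

1635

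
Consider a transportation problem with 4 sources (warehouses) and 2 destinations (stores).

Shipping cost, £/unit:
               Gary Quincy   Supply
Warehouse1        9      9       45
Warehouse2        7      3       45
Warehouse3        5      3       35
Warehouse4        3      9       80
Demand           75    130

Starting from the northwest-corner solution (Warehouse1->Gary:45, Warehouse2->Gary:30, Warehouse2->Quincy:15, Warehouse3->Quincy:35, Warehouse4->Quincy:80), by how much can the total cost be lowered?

Current plan cost = 45·9 + 30·7 + 15·3 + 35·3 + 80·9 = £1485.
Optimal plan:
  Warehouse1 to Quincy: 45 × £9 = £405
  Warehouse2 to Quincy: 45 × £3 = £135
  Warehouse3 to Quincy: 35 × £3 = £105
  Warehouse4 to Gary: 75 × £3 = £225
  Warehouse4 to Quincy: 5 × £9 = £45
Optimal cost = £915.
Saving = 1485 − 915 = £570.

570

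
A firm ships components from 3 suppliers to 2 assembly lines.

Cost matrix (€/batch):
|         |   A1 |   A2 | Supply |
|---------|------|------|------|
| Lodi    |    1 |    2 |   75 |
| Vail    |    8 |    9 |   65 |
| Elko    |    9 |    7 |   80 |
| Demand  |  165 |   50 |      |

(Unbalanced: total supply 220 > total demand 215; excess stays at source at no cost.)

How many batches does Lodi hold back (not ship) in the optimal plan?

Minimum-cost shipments:
  Lodi→A1: 75 × €1 = €75
  Vail→A1: 65 × €8 = €520
  Elko→A1: 25 × €9 = €225
  Elko→A2: 50 × €7 = €350
Total cost = €1170.
Lodi ships 75 of its 75, leaving 0.

0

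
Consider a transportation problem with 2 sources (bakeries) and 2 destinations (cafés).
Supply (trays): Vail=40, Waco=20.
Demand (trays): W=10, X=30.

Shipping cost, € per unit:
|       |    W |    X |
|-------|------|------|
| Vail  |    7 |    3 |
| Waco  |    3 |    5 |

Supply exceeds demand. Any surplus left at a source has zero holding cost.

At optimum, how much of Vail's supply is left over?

10

Minimum-cost shipments:
  Vail->X: 30 trays
  Waco->W: 10 trays
Total cost = €120.
Vail ships 30 of its 40, leaving 10.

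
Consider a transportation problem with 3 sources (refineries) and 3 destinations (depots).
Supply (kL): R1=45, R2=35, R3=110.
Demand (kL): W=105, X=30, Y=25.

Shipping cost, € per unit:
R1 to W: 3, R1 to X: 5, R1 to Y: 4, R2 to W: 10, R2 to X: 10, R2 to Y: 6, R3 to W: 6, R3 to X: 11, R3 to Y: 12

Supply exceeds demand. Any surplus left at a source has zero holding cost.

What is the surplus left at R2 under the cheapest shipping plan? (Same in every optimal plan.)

10

An optimal plan:
  R1→W: 15 × €3 = €45
  R1→X: 30 × €5 = €150
  R2→Y: 25 × €6 = €150
  R3→W: 90 × €6 = €540
Total cost = €885.
R2 ships 25 of its 35, leaving 10.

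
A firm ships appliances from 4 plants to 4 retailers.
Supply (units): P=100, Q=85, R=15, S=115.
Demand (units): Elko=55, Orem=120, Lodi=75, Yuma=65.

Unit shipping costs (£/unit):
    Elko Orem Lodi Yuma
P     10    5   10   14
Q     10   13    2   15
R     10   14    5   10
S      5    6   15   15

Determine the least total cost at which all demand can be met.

1945

An optimal shipping plan:
  P→Orem: 60 × £5 = £300
  P→Yuma: 40 × £14 = £560
  Q→Lodi: 75 × £2 = £150
  Q→Yuma: 10 × £15 = £150
  R→Yuma: 15 × £10 = £150
  S→Elko: 55 × £5 = £275
  S→Orem: 60 × £6 = £360
Total = 300 + 560 + 150 + 150 + 150 + 275 + 360 = £1945.
(Supply check: P ships 100; Q ships 85; R ships 15; S ships 115.)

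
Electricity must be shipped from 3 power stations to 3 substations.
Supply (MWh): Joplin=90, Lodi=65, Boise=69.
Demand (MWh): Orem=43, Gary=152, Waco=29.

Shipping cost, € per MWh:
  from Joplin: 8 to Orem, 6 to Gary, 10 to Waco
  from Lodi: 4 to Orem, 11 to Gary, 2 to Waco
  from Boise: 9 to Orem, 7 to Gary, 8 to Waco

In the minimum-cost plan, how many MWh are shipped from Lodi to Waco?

29

The minimum-cost plan:
  Joplin to Gary: 90 × €6 = €540
  Lodi to Orem: 36 × €4 = €144
  Lodi to Waco: 29 × €2 = €58
  Boise to Orem: 7 × €9 = €63
  Boise to Gary: 62 × €7 = €434
Total cost = €1239.
So Lodi→Waco carries 29 MWh.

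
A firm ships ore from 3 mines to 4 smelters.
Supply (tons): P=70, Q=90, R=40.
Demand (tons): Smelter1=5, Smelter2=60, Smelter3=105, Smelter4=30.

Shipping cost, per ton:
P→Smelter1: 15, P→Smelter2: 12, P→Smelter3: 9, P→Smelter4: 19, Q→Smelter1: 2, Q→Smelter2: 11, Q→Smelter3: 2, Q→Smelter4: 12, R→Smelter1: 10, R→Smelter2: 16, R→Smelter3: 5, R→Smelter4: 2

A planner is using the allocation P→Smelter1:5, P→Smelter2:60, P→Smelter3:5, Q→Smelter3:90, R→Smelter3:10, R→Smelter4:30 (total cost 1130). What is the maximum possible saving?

30

Current plan cost = 5·15 + 60·12 + 5·9 + 90·2 + 10·5 + 30·2 = 1130.
Optimal plan:
  P->Smelter2: 60 × 12 = 720
  P->Smelter3: 10 × 9 = 90
  Q->Smelter1: 5 × 2 = 10
  Q->Smelter3: 85 × 2 = 170
  R->Smelter3: 10 × 5 = 50
  R->Smelter4: 30 × 2 = 60
Optimal cost = 1100.
Saving = 1130 − 1100 = 30.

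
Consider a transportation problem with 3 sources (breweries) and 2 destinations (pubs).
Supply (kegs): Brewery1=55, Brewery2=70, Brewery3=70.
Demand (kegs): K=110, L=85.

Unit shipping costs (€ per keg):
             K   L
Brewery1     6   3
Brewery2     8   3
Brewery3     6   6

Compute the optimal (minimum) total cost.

915

An optimal shipping plan:
  Brewery1→K: 40 × €6 = €240
  Brewery1→L: 15 × €3 = €45
  Brewery2→L: 70 × €3 = €210
  Brewery3→K: 70 × €6 = €420
Total = 240 + 45 + 210 + 420 = €915.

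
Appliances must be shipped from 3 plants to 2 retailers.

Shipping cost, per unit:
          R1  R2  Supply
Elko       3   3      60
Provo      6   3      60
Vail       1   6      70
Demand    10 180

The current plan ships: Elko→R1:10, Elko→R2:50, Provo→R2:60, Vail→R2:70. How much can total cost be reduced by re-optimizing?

Current plan cost = 10·3 + 50·3 + 60·3 + 70·6 = 780.
Optimal plan:
  Elko->R2: 60 units
  Provo->R2: 60 units
  Vail->R1: 10 units
  Vail->R2: 60 units
Optimal cost = 730.
Saving = 780 − 730 = 50.

50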